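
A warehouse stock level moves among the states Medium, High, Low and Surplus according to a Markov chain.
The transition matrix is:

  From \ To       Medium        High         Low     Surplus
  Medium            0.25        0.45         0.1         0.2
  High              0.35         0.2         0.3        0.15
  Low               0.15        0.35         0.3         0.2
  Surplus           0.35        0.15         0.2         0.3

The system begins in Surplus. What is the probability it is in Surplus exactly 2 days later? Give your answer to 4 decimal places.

Propagate the distribution vector 2 days from Surplus.
After 0 days: (0.0000, 0.0000, 0.0000, 1.0000)
After 1 day: (0.3500, 0.1500, 0.2000, 0.3000)
After 2 days: (0.2750, 0.3025, 0.2000, 0.2225)
P(in Surplus after 2 days) = 0.2225

0.2225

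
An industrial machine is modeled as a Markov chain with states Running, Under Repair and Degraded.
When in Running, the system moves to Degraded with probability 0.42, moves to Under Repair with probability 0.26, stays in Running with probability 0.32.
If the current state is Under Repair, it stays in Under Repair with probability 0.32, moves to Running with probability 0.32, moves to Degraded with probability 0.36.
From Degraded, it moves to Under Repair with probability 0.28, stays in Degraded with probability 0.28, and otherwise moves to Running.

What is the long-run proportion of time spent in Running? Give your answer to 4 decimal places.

Let the stationary distribution be π with π = πP and π_1 + π_2 + π_3 = 1.
π_1 = 0.32·π_1 + 0.32·π_2 + 0.44·π_3
π_2 = 0.26·π_1 + 0.32·π_2 + 0.28·π_3
Solving with the normalization constraint gives π = (0.3624, 0.2841, 0.3535).
So the stationary probability of Running is 0.3624.

0.3624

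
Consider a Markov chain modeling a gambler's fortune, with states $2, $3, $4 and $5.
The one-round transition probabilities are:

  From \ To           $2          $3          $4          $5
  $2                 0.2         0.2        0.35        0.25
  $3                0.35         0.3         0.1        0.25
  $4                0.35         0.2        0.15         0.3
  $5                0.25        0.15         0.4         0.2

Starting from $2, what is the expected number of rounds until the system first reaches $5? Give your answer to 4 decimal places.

Let t(s) be the expected number of rounds to first reach $5 from state s, with t($5) = 0. Conditioning on the first round:
t($2) = 1 + 0.2·t($2) + 0.2·t($3) + 0.35·t($4)
t($3) = 1 + 0.35·t($2) + 0.3·t($3) + 0.1·t($4)
t($4) = 1 + 0.35·t($2) + 0.2·t($3) + 0.15·t($4)
Solving: t($2) = 3.8129, t($3) = 3.8570, t($4) = 3.6540.
Expected rounds from $2 to $5: 3.8129.

3.8129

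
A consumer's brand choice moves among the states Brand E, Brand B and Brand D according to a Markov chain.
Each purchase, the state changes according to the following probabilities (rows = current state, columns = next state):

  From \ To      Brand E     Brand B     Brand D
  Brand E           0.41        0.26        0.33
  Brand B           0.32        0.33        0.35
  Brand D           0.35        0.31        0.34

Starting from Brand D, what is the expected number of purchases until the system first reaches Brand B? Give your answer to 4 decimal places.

Let t(s) be the expected number of purchases to first reach Brand B from state s, with t(Brand B) = 0. Conditioning on the first purchase:
t(Brand E) = 1 + 0.41·t(Brand E) + 0.33·t(Brand D)
t(Brand D) = 1 + 0.35·t(Brand E) + 0.34·t(Brand D)
Solving: t(Brand E) = 3.6145, t(Brand D) = 3.4319.
Expected purchases from Brand D to Brand B: 3.4319.

3.4319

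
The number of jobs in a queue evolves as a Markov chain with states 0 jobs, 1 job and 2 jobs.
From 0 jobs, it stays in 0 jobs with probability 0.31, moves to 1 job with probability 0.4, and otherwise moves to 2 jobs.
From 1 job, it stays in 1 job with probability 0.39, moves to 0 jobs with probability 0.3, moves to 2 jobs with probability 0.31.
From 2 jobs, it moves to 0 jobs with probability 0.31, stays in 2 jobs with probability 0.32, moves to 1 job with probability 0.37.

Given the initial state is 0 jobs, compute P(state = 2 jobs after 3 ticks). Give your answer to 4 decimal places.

Propagate the distribution vector 3 ticks from 0 jobs.
After 0 ticks: (1.0000, 0.0000, 0.0000)
After 1 tick: (0.3100, 0.4000, 0.2900)
After 2 ticks: (0.3060, 0.3873, 0.3067)
After 3 ticks: (0.3061, 0.3869, 0.3069)
P(in 2 jobs after 3 ticks) = 0.3069

0.3069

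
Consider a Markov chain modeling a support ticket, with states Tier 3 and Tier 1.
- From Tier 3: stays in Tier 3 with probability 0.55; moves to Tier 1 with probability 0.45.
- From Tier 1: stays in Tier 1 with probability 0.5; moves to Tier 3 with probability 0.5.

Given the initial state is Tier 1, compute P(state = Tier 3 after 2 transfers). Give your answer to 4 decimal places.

Sum over the intermediate state after 1 transfer:
P = P(Tier 1→Tier 3)·P(Tier 3→Tier 3) + P(Tier 1→Tier 1)·P(Tier 1→Tier 3)
  = 0.5×0.55 + 0.5×0.5
  = 0.2750 + 0.2500 = 0.5250

0.5250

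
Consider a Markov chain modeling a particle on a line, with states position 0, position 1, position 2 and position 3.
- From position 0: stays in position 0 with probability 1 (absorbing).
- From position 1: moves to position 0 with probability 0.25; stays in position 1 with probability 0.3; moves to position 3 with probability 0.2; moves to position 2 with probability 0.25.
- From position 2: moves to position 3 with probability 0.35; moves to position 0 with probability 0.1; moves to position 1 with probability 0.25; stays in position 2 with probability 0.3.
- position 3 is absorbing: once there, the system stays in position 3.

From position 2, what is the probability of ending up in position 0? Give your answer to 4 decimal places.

Let h(s) be the probability of absorption at position 0 starting from transient state s. Then h(position 0) = 1 and h(position 3) = 0. By first-step analysis:
h(position 1) = 0.25·1 + 0.3·h(position 1) + 0.25·h(position 2) + 0.2·0
h(position 2) = 0.1·1 + 0.25·h(position 1) + 0.3·h(position 2) + 0.35·0
Solving: h(position 1) = 0.4678, h(position 2) = 0.3099.
Starting from position 2, the probability is 0.3099.

0.3099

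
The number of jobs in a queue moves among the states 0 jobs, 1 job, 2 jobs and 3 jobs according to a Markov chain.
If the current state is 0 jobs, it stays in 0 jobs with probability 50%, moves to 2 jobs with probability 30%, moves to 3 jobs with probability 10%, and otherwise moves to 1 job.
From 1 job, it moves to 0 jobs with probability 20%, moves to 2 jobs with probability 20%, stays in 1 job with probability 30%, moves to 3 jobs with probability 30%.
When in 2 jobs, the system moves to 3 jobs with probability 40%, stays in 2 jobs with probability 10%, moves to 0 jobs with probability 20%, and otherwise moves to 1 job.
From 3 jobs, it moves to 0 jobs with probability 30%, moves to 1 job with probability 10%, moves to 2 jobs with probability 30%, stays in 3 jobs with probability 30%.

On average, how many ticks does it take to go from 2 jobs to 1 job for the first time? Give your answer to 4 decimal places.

5.5556

Let t(s) be the expected number of ticks to first reach 1 job from state s, with t(1 job) = 0. Conditioning on the first tick:
t(0 jobs) = 1 + 0.5·t(0 jobs) + 0.3·t(2 jobs) + 0.1·t(3 jobs)
t(2 jobs) = 1 + 0.2·t(0 jobs) + 0.1·t(2 jobs) + 0.4·t(3 jobs)
t(3 jobs) = 1 + 0.3·t(0 jobs) + 0.3·t(2 jobs) + 0.3·t(3 jobs)
Solving: t(0 jobs) = 6.6667, t(2 jobs) = 5.5556, t(3 jobs) = 6.6667.
Expected ticks from 2 jobs to 1 job: 5.5556.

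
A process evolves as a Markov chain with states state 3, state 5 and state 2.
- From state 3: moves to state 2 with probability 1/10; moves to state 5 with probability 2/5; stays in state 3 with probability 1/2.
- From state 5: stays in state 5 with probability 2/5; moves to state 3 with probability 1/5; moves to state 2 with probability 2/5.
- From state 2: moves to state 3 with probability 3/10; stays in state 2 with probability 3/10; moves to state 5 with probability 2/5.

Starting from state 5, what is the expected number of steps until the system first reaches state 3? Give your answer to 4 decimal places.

Let t(s) be the expected number of steps to first reach state 3 from state s, with t(state 3) = 0. Conditioning on the first step:
t(state 5) = 1 + 0.4·t(state 5) + 0.4·t(state 2)
t(state 2) = 1 + 0.4·t(state 5) + 0.3·t(state 2)
Solving: t(state 5) = 4.2308, t(state 2) = 3.8462.
Expected steps from state 5 to state 3: 4.2308.

4.2308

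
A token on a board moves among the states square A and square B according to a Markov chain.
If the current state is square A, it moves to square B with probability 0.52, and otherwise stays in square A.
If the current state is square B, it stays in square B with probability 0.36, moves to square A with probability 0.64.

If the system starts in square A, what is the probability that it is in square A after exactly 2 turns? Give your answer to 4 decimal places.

Sum over the intermediate state after 1 turn:
P = P(square A→square A)·P(square A→square A) + P(square A→square B)·P(square B→square A)
  = 0.48×0.48 + 0.52×0.64
  = 0.2304 + 0.3328 = 0.5632

0.5632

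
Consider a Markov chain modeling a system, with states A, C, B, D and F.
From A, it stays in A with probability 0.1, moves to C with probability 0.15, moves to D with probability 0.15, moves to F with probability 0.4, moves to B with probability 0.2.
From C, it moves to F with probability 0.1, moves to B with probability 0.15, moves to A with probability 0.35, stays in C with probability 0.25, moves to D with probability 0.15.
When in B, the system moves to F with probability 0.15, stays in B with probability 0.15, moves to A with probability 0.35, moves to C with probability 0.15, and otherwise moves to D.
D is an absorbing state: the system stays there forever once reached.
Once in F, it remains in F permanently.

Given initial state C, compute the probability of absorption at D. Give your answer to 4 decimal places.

Let h(s) be the probability of absorption at D starting from transient state s. Then h(D) = 1 and h(F) = 0. By first-step analysis:
h(A) = 0.1·h(A) + 0.15·h(C) + 0.2·h(B) + 0.15·1 + 0.4·0
h(C) = 0.35·h(A) + 0.25·h(C) + 0.15·h(B) + 0.15·1 + 0.1·0
h(B) = 0.35·h(A) + 0.15·h(C) + 0.15·h(B) + 0.2·1 + 0.15·0
Solving: h(A) = 0.3433, h(C) = 0.4515, h(B) = 0.4563.
Starting from C, the probability is 0.4515.

0.4515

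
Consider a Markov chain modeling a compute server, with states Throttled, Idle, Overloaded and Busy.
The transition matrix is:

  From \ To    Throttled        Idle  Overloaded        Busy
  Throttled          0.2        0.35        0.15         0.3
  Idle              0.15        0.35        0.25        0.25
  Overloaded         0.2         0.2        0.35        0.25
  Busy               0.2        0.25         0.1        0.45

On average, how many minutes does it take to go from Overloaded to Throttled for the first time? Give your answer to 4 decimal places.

Let t(s) be the expected number of minutes to first reach Throttled from state s, with t(Throttled) = 0. Conditioning on the first minute:
t(Idle) = 1 + 0.35·t(Idle) + 0.25·t(Overloaded) + 0.25·t(Busy)
t(Overloaded) = 1 + 0.2·t(Idle) + 0.35·t(Overloaded) + 0.25·t(Busy)
t(Busy) = 1 + 0.25·t(Idle) + 0.1·t(Overloaded) + 0.45·t(Busy)
Solving: t(Idle) = 5.6526, t(Overloaded) = 5.3386, t(Busy) = 5.3582.
Expected minutes from Overloaded to Throttled: 5.3386.

5.3386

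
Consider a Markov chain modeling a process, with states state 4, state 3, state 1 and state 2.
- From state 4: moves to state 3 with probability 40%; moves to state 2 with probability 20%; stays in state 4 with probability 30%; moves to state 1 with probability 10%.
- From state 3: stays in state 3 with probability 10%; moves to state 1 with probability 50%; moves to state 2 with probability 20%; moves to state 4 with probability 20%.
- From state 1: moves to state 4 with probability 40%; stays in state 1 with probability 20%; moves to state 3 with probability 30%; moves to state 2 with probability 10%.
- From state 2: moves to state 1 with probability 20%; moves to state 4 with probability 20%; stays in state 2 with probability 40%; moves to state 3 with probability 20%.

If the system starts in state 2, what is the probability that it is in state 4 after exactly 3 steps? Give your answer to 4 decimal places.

Propagate the distribution vector 3 steps from state 2.
After 0 steps: (0.0000, 0.0000, 0.0000, 1.0000)
After 1 step: (0.2000, 0.2000, 0.2000, 0.4000)
After 2 steps: (0.2600, 0.2400, 0.2400, 0.2600)
After 3 steps: (0.2740, 0.2520, 0.2460, 0.2280)
P(in state 4 after 3 steps) = 0.2740

0.2740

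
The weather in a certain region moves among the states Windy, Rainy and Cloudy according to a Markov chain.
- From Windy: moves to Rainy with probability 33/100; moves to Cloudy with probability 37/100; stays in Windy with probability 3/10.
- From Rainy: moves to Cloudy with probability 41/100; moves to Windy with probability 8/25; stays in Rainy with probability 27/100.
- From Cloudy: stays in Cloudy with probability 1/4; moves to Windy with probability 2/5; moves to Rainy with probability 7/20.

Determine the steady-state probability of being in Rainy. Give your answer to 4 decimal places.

0.3178

Let the stationary distribution be π with π = πP and π_1 + π_2 + π_3 = 1.
π_1 = 0.3·π_1 + 0.32·π_2 + 0.4·π_3
π_2 = 0.33·π_1 + 0.27·π_2 + 0.35·π_3
Solving with the normalization constraint gives π = (0.3405, 0.3178, 0.3417).
So the stationary probability of Rainy is 0.3178.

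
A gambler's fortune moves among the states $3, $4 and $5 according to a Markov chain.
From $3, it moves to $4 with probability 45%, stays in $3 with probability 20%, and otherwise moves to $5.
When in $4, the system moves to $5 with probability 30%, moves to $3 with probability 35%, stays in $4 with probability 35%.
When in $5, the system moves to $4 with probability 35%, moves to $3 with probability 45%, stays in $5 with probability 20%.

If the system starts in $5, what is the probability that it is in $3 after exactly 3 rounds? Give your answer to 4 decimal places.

Propagate the distribution vector 3 rounds from $5.
After 0 rounds: (0.0000, 0.0000, 1.0000)
After 1 round: (0.4500, 0.3500, 0.2000)
After 2 rounds: (0.3025, 0.3950, 0.3025)
After 3 rounds: (0.3349, 0.3803, 0.2849)
P(in $3 after 3 rounds) = 0.3349

0.3349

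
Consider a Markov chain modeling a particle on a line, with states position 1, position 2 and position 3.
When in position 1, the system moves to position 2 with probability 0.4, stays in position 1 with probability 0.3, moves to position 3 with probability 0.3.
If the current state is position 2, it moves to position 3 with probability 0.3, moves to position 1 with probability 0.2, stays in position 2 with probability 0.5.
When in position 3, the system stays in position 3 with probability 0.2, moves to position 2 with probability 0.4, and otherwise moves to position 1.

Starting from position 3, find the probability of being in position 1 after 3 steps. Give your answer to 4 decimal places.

Propagate the distribution vector 3 steps from position 3.
After 0 steps: (0.0000, 0.0000, 1.0000)
After 1 step: (0.4000, 0.4000, 0.2000)
After 2 steps: (0.2800, 0.4400, 0.2800)
After 3 steps: (0.2840, 0.4440, 0.2720)
P(in position 1 after 3 steps) = 0.2840

0.2840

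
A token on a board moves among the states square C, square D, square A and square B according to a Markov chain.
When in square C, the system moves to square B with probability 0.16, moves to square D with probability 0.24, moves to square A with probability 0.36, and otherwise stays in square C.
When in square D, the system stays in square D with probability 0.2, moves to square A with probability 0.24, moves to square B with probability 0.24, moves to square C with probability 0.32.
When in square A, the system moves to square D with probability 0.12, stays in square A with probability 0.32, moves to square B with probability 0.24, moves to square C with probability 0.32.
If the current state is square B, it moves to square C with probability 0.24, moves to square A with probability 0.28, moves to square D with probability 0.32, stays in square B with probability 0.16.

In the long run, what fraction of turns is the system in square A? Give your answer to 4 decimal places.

Let the stationary distribution be π with π = πP and π_1 + π_2 + π_3 + π_4 = 1.
π_1 = 0.24·π_1 + 0.32·π_2 + 0.32·π_3 + 0.24·π_4
π_2 = 0.24·π_1 + 0.2·π_2 + 0.12·π_3 + 0.32·π_4
π_3 = 0.36·π_1 + 0.24·π_2 + 0.32·π_3 + 0.28·π_4
Solving with the normalization constraint gives π = (0.2814, 0.2109, 0.3063, 0.2014).
So the stationary probability of square A is 0.3063.

0.3063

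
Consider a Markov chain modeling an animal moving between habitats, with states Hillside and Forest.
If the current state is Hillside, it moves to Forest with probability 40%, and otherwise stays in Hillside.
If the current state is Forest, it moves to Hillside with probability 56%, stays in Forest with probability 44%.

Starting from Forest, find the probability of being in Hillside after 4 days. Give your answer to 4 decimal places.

0.5833

Propagate the distribution vector 4 days from Forest.
After 0 days: (0.0000, 1.0000)
After 1 day: (0.5600, 0.4400)
After 2 days: (0.5824, 0.4176)
After 3 days: (0.5833, 0.4167)
After 4 days: (0.5833, 0.4167)
P(in Hillside after 4 days) = 0.5833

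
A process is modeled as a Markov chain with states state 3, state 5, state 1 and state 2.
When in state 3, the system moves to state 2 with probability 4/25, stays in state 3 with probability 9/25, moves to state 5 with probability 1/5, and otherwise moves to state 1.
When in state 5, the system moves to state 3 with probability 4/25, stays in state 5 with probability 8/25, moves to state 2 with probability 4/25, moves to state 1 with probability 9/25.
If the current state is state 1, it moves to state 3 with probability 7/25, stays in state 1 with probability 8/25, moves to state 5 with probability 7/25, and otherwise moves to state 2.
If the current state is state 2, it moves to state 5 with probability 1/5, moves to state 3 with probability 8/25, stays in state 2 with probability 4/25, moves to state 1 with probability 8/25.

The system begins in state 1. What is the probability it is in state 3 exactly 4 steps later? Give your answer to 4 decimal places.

Propagate the distribution vector 4 steps from state 1.
After 0 steps: (0.0000, 0.0000, 1.0000, 0.0000)
After 1 step: (0.2800, 0.2800, 0.3200, 0.1200)
After 2 steps: (0.2736, 0.2592, 0.3200, 0.1472)
After 3 steps: (0.2767, 0.2567, 0.3194, 0.1472)
After 4 steps: (0.2772, 0.2564, 0.3192, 0.1472)
P(in state 3 after 4 steps) = 0.2772

0.2772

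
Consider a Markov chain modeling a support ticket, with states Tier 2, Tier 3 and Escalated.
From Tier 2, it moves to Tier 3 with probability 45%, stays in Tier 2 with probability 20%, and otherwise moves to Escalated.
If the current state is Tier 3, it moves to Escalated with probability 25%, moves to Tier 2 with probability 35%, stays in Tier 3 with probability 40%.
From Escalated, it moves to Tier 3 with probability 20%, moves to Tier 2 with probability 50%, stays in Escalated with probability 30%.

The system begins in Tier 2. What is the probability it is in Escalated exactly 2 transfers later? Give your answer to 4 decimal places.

Sum over the intermediate state after 1 transfer:
P = P(Tier 2→Tier 2)·P(Tier 2→Escalated) + P(Tier 2→Tier 3)·P(Tier 3→Escalated) + P(Tier 2→Escalated)·P(Escalated→Escalated)
  = 0.2×0.35 + 0.45×0.25 + 0.35×0.3
  = 0.0700 + 0.1125 + 0.1050 = 0.2875

0.2875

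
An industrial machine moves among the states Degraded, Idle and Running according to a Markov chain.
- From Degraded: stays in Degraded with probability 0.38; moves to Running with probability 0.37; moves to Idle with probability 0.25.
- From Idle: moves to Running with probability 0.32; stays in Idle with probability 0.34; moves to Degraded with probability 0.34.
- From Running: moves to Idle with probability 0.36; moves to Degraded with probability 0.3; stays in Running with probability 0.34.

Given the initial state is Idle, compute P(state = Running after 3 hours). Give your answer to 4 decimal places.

Propagate the distribution vector 3 hours from Idle.
After 0 hours: (0.0000, 1.0000, 0.0000)
After 1 hour: (0.3400, 0.3400, 0.3200)
After 2 hours: (0.3408, 0.3158, 0.3434)
After 3 hours: (0.3399, 0.3162, 0.3439)
P(in Running after 3 hours) = 0.3439

0.3439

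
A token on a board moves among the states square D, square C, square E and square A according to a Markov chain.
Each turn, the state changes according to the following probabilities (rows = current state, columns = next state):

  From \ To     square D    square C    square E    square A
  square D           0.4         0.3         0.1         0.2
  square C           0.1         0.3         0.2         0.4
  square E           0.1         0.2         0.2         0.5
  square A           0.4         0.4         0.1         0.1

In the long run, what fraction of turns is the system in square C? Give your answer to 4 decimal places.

Let the stationary distribution be π with π = πP and π_1 + π_2 + π_3 + π_4 = 1.
π_1 = 0.4·π_1 + 0.1·π_2 + 0.1·π_3 + 0.4·π_4
π_2 = 0.3·π_1 + 0.3·π_2 + 0.2·π_3 + 0.4·π_4
π_3 = 0.1·π_1 + 0.2·π_2 + 0.2·π_3 + 0.1·π_4
Solving with the normalization constraint gives π = (0.2622, 0.3133, 0.1459, 0.2786).
So the stationary probability of square C is 0.3133.

0.3133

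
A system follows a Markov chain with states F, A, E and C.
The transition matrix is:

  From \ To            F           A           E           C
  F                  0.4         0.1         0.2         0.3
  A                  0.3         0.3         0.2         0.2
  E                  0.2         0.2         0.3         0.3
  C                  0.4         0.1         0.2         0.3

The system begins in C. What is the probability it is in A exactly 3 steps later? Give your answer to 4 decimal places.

0.1500

Propagate the distribution vector 3 steps from C.
After 0 steps: (0.0000, 0.0000, 0.0000, 1.0000)
After 1 step: (0.4000, 0.1000, 0.2000, 0.3000)
After 2 steps: (0.3500, 0.1400, 0.2200, 0.2900)
After 3 steps: (0.3420, 0.1500, 0.2220, 0.2860)
P(in A after 3 steps) = 0.1500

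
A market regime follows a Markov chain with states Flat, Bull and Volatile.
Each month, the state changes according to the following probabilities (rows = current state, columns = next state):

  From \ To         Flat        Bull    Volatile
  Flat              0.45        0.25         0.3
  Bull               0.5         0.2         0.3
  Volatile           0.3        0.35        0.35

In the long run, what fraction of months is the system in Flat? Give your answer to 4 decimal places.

0.4160

Let the stationary distribution be π with π = πP and π_1 + π_2 + π_3 = 1.
π_1 = 0.45·π_1 + 0.5·π_2 + 0.3·π_3
π_2 = 0.25·π_1 + 0.2·π_2 + 0.35·π_3
Solving with the normalization constraint gives π = (0.4160, 0.2682, 0.3158).
So the stationary probability of Flat is 0.4160.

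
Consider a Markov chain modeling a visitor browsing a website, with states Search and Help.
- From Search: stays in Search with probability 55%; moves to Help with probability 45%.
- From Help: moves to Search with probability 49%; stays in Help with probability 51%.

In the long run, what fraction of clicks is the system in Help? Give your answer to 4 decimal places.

Let the stationary distribution be π with π = πP and π_1 + π_2 = 1.
π_1 = 0.55·π_1 + 0.49·π_2
Solving with the normalization constraint gives π = (0.5213, 0.4787).
So the stationary probability of Help is 0.4787.

0.4787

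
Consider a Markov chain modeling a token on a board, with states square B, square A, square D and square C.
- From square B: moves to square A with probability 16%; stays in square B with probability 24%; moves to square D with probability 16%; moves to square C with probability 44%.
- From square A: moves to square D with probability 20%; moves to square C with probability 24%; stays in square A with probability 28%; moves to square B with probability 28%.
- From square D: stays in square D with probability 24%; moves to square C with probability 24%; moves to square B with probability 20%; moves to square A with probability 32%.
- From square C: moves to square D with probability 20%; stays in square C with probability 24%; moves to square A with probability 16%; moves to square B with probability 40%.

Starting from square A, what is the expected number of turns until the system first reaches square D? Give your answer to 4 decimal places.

5.3236

Let t(s) be the expected number of turns to first reach square D from state s, with t(square D) = 0. Conditioning on the first turn:
t(square B) = 1 + 0.24·t(square B) + 0.16·t(square A) + 0.44·t(square C)
t(square A) = 1 + 0.28·t(square B) + 0.28·t(square A) + 0.24·t(square C)
t(square C) = 1 + 0.4·t(square B) + 0.16·t(square A) + 0.24·t(square C)
Solving: t(square B) = 5.5332, t(square A) = 5.3236, t(square C) = 5.3488.
Expected turns from square A to square D: 5.3236.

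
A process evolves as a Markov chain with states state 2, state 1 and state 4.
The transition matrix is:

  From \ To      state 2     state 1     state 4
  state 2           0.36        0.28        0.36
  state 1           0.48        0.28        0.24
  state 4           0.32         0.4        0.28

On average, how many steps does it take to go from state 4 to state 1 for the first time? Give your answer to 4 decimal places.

Let t(s) be the expected number of steps to first reach state 1 from state s, with t(state 1) = 0. Conditioning on the first step:
t(state 2) = 1 + 0.36·t(state 2) + 0.36·t(state 4)
t(state 4) = 1 + 0.32·t(state 2) + 0.28·t(state 4)
Solving: t(state 2) = 3.1250, t(state 4) = 2.7778.
Expected steps from state 4 to state 1: 2.7778.

2.7778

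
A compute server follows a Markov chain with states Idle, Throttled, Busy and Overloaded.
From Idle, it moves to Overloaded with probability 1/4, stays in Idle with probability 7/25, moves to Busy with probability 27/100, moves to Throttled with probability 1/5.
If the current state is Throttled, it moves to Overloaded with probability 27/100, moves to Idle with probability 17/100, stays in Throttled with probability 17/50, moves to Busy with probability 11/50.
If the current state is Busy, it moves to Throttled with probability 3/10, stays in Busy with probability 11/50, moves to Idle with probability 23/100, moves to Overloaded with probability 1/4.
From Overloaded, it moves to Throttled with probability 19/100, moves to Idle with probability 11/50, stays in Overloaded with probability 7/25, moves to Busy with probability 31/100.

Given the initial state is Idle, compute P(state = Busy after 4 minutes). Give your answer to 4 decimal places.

Propagate the distribution vector 4 minutes from Idle.
After 0 minutes: (1.0000, 0.0000, 0.0000, 0.0000)
After 1 minute: (0.2800, 0.2000, 0.2700, 0.2500)
After 2 minutes: (0.2295, 0.2525, 0.2565, 0.2615)
After 3 minutes: (0.2237, 0.2584, 0.2550, 0.2629)
After 4 minutes: (0.2231, 0.2590, 0.2548, 0.2631)
P(in Busy after 4 minutes) = 0.2548

0.2548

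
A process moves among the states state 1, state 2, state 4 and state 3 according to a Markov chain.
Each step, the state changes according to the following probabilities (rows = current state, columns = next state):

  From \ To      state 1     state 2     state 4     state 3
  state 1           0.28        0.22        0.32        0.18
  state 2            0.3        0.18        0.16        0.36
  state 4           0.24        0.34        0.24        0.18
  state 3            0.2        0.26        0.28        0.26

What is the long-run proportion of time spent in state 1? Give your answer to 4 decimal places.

Let the stationary distribution be π with π = πP and π_1 + π_2 + π_3 + π_4 = 1.
π_1 = 0.28·π_1 + 0.3·π_2 + 0.24·π_3 + 0.2·π_4
π_2 = 0.22·π_1 + 0.18·π_2 + 0.34·π_3 + 0.26·π_4
π_3 = 0.32·π_1 + 0.16·π_2 + 0.24·π_3 + 0.28·π_4
Solving with the normalization constraint gives π = (0.2554, 0.2498, 0.2502, 0.2445).
So the stationary probability of state 1 is 0.2554.

0.2554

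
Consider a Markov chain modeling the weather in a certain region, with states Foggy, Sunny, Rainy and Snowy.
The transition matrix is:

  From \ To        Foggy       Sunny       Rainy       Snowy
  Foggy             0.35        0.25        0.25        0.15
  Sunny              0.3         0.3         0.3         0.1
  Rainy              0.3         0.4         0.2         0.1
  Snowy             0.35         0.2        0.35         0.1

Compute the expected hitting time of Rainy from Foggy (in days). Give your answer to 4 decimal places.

3.6248

Let t(s) be the expected number of days to first reach Rainy from state s, with t(Rainy) = 0. Conditioning on the first day:
t(Foggy) = 1 + 0.35·t(Foggy) + 0.25·t(Sunny) + 0.15·t(Snowy)
t(Sunny) = 1 + 0.3·t(Foggy) + 0.3·t(Sunny) + 0.1·t(Snowy)
t(Snowy) = 1 + 0.35·t(Foggy) + 0.2·t(Sunny) + 0.1·t(Snowy)
Solving: t(Foggy) = 3.6248, t(Sunny) = 3.4517, t(Snowy) = 3.2878.
Expected days from Foggy to Rainy: 3.6248.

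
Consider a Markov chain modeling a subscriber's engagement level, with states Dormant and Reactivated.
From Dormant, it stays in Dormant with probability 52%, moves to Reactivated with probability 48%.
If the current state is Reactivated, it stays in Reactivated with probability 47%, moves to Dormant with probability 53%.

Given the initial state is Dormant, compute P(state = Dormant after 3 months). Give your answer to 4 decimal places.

0.5248

Propagate the distribution vector 3 months from Dormant.
After 0 months: (1.0000, 0.0000)
After 1 month: (0.5200, 0.4800)
After 2 months: (0.5248, 0.4752)
After 3 months: (0.5248, 0.4752)
P(in Dormant after 3 months) = 0.5248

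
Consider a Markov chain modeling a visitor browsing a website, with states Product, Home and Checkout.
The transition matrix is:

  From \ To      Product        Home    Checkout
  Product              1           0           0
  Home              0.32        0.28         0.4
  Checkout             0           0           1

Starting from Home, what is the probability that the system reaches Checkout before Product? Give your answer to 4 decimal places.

0.5556

Let h(s) be the probability of absorption at Checkout starting from transient state s. Then h(Checkout) = 1 and h(Product) = 0. By first-step analysis:
h(Home) = 0.32·0 + 0.28·h(Home) + 0.4·1
Solving: h(Home) = 0.5556.
Starting from Home, the probability is 0.5556.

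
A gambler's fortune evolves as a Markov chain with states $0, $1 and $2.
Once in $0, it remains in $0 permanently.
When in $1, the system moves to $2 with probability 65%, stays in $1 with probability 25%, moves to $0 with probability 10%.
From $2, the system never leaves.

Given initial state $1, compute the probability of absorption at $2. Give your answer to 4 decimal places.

Let h(s) be the probability of absorption at $2 starting from transient state s. Then h($2) = 1 and h($0) = 0. By first-step analysis:
h($1) = 0.1·0 + 0.25·h($1) + 0.65·1
Solving: h($1) = 0.8667.
Starting from $1, the probability is 0.8667.

0.8667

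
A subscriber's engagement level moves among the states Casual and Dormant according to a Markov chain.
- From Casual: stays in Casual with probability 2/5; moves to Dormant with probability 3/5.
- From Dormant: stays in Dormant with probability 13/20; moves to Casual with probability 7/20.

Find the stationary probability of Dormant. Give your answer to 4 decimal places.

0.6316

Let the stationary distribution be π with π = πP and π_1 + π_2 = 1.
π_1 = 0.4·π_1 + 0.35·π_2
Solving with the normalization constraint gives π = (0.3684, 0.6316).
So the stationary probability of Dormant is 0.6316.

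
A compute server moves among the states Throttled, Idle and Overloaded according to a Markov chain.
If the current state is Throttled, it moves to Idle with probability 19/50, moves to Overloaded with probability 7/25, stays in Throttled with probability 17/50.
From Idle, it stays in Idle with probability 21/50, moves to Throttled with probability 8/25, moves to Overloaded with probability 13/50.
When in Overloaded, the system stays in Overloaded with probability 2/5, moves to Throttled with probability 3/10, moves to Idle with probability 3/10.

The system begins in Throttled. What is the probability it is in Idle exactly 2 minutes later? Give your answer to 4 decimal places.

0.3728

Sum over the intermediate state after 1 minute:
P = P(Throttled→Throttled)·P(Throttled→Idle) + P(Throttled→Idle)·P(Idle→Idle) + P(Throttled→Overloaded)·P(Overloaded→Idle)
  = 0.34×0.38 + 0.38×0.42 + 0.28×0.3
  = 0.1292 + 0.1596 + 0.0840 = 0.3728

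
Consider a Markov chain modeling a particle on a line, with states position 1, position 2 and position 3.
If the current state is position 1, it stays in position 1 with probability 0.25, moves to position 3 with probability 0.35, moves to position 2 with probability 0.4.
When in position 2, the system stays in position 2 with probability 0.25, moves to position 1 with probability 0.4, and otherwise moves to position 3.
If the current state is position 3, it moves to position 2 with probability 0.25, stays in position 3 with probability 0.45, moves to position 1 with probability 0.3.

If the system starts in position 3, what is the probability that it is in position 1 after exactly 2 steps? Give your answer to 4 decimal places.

Sum over the intermediate state after 1 step:
P = P(position 3→position 1)·P(position 1→position 1) + P(position 3→position 2)·P(position 2→position 1) + P(position 3→position 3)·P(position 3→position 1)
  = 0.3×0.25 + 0.25×0.4 + 0.45×0.3
  = 0.0750 + 0.1000 + 0.1350 = 0.3100

0.3100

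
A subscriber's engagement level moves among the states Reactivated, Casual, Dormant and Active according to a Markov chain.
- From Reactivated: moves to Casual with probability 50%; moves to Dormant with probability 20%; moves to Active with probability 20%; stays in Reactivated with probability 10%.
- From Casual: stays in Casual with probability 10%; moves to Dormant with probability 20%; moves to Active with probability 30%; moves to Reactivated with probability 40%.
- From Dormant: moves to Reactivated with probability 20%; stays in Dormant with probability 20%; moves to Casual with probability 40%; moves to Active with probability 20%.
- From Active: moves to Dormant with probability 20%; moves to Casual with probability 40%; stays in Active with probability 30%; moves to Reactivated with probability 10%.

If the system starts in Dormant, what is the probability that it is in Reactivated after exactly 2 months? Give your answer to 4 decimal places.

Propagate the distribution vector 2 months from Dormant.
After 0 months: (0.0000, 0.0000, 1.0000, 0.0000)
After 1 month: (0.2000, 0.4000, 0.2000, 0.2000)
After 2 months: (0.2400, 0.3000, 0.2000, 0.2600)
P(in Reactivated after 2 months) = 0.2400

0.2400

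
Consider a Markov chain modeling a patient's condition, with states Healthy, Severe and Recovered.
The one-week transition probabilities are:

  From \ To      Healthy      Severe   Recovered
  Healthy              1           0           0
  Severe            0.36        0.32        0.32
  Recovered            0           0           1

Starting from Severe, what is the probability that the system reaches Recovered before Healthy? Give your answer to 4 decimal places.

Let h(s) be the probability of absorption at Recovered starting from transient state s. Then h(Recovered) = 1 and h(Healthy) = 0. By first-step analysis:
h(Severe) = 0.36·0 + 0.32·h(Severe) + 0.32·1
Solving: h(Severe) = 0.4706.
Starting from Severe, the probability is 0.4706.

0.4706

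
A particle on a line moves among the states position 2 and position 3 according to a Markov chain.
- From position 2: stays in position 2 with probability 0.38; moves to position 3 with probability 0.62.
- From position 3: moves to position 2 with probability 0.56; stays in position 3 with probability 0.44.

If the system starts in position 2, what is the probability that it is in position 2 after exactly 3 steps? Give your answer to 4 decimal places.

0.4715

Propagate the distribution vector 3 steps from position 2.
After 0 steps: (1.0000, 0.0000)
After 1 step: (0.3800, 0.6200)
After 2 steps: (0.4916, 0.5084)
After 3 steps: (0.4715, 0.5285)
P(in position 2 after 3 steps) = 0.4715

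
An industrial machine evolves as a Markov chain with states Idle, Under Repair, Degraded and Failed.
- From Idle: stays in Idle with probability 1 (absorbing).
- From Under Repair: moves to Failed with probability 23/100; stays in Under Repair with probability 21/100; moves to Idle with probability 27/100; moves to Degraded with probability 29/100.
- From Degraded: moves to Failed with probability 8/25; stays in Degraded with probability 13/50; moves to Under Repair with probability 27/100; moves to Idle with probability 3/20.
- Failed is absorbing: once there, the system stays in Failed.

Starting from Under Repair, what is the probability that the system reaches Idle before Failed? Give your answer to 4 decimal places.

0.4805

Let h(s) be the probability of absorption at Idle starting from transient state s. Then h(Idle) = 1 and h(Failed) = 0. By first-step analysis:
h(Under Repair) = 0.27·1 + 0.21·h(Under Repair) + 0.29·h(Degraded) + 0.23·0
h(Degraded) = 0.15·1 + 0.27·h(Under Repair) + 0.26·h(Degraded) + 0.32·0
Solving: h(Under Repair) = 0.4805, h(Degraded) = 0.3780.
Starting from Under Repair, the probability is 0.4805.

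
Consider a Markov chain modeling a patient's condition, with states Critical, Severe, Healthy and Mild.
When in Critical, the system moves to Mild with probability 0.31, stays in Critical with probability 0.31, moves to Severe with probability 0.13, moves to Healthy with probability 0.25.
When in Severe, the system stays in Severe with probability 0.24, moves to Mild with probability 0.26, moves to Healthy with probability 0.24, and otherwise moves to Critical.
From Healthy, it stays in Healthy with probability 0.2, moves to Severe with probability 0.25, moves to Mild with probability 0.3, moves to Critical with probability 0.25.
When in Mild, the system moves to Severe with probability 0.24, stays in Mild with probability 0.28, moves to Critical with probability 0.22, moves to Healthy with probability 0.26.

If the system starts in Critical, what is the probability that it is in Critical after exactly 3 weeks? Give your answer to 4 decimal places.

Propagate the distribution vector 3 weeks from Critical.
After 0 weeks: (1.0000, 0.0000, 0.0000, 0.0000)
After 1 week: (0.3100, 0.1300, 0.2500, 0.3100)
After 2 weeks: (0.2606, 0.2084, 0.2393, 0.2917)
After 3 weeks: (0.2590, 0.2137, 0.2389, 0.2884)
P(in Critical after 3 weeks) = 0.2590

0.2590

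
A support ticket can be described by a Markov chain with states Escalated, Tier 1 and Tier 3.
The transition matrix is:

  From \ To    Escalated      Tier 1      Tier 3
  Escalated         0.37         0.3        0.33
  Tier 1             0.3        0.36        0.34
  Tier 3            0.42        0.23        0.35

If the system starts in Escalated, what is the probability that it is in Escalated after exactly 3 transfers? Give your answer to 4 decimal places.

Propagate the distribution vector 3 transfers from Escalated.
After 0 transfers: (1.0000, 0.0000, 0.0000)
After 1 transfer: (0.3700, 0.3000, 0.3300)
After 2 transfers: (0.3655, 0.2949, 0.3396)
After 3 transfers: (0.3663, 0.2939, 0.3397)
P(in Escalated after 3 transfers) = 0.3663

0.3663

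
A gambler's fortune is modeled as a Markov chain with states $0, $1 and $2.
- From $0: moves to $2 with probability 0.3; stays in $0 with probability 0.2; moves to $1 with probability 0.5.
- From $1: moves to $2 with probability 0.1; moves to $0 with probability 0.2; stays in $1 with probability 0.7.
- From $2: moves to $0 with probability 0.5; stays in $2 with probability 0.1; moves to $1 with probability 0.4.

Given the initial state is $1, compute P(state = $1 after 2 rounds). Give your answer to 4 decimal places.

Sum over the intermediate state after 1 round:
P = P($1→$0)·P($0→$1) + P($1→$1)·P($1→$1) + P($1→$2)·P($2→$1)
  = 0.2×0.5 + 0.7×0.7 + 0.1×0.4
  = 0.1000 + 0.4900 + 0.0400 = 0.6300

0.6300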